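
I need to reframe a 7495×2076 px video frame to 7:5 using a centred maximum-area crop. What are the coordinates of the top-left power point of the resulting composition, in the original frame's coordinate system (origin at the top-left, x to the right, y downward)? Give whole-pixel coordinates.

7495/2076 > 7/5, so the 7:5 crop keeps the full height 2076 and trims width to 2076 × 7/5 = 2906.40 px.
Left offset = (7495 − 2906.40)/2 = 2294.30 px; top offset = 0.
Top-left is one-third across and one-third down within the crop:
x = 2294.30 + 1 × 2906.40/3 ≈ 3263; y = 0.00 + 1 × 2076.00/3 ≈ 692.

(3263, 692)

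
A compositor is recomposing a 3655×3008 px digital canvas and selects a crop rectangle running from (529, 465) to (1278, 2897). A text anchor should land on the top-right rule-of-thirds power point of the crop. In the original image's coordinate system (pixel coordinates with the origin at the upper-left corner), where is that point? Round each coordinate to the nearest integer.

Crop width = 1278 − 529 = 749 px; one third is 249.67 px.
Crop height = 2897 − 465 = 2432 px; one third is 810.67 px.
The top-right point is two-thirds across and one-third down within the crop:
x = 529 + 2 × 249.67 ≈ 1028; y = 465 + 1 × 810.67 ≈ 1276.

x = 1028 px, y = 1276 px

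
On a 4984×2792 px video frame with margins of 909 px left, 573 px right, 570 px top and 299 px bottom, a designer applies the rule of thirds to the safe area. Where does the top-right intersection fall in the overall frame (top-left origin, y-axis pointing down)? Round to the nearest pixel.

x = 3244 px, y = 1211 px

Content width = 4984 − 909 − 573 = 3502 px; content height = 2792 − 570 − 299 = 1923 px.
Top-right is two-thirds across and one-third down within the safe area.
x = 909 + 2 × 3502/3 = 909 + 2334.67 ≈ 3244
y = 570 + 1 × 1923/3 = 570 + 641.00 ≈ 1211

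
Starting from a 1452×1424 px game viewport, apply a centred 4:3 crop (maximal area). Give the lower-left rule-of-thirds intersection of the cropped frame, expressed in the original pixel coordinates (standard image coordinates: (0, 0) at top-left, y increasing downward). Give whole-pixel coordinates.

1452/1424 < 4/3, so the 4:3 crop keeps the full width 1452 and trims height to 1452 × 3/4 = 1089.00 px.
Top offset = (1424 − 1089.00)/2 = 167.50 px; left offset = 0.
Lower-left is one-third across and two-thirds down within the crop:
x = 0.00 + 1 × 1452.00/3 ≈ 484; y = 167.50 + 2 × 1089.00/3 ≈ 894.

x = 484 px, y = 894 px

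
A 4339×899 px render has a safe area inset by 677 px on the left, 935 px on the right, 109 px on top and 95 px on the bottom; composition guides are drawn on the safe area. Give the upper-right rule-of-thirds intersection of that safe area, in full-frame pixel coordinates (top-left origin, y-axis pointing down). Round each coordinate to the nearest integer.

Content width = 4339 − 677 − 935 = 2727 px; content height = 899 − 109 − 95 = 695 px.
Upper-right is two-thirds across and one-third down within the safe area.
x = 677 + 2 × 2727/3 = 677 + 1818.00 ≈ 2495
y = 109 + 1 × 695/3 = 109 + 231.67 ≈ 341

(2495, 341)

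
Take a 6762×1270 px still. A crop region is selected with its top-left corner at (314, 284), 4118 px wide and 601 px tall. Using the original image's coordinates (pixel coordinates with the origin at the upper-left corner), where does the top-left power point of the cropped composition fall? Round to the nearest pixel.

One third of the crop width 4118 is 1372.67 px.
One third of the crop height 601 is 200.33 px.
The top-left point is one-third across and one-third down within the crop:
x = 314 + 1 × 1372.67 ≈ 1687; y = 284 + 1 × 200.33 ≈ 484.

x = 1687 px, y = 484 px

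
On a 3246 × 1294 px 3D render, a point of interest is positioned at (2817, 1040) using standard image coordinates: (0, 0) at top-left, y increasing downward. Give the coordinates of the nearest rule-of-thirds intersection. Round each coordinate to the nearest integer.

(2164, 863)

Third lines: x ∈ {1082, 2164}, y ∈ {431, 863}.
2817 is closer to x = 2164; 1040 is closer to y = 863.
So the nearest intersection is the lower-right power point.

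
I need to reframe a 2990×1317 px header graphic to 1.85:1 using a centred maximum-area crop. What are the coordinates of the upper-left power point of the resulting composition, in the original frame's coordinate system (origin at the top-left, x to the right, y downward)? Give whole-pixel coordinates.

x = 1089 px, y = 439 px

2990/1317 > 1.85/1, so the 1.85:1 crop keeps the full height 1317 and trims width to 1317 × 1.85/1 = 2436.45 px.
Left offset = (2990 − 2436.45)/2 = 276.77 px; top offset = 0.
Upper-left is one-third across and one-third down within the crop:
x = 276.77 + 1 × 2436.45/3 ≈ 1089; y = 0.00 + 1 × 1317.00/3 ≈ 439.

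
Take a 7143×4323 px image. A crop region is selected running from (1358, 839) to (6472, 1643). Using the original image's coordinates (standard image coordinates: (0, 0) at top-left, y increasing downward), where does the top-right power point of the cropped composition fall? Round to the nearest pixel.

Crop width = 6472 − 1358 = 5114 px; one third is 1704.67 px.
Crop height = 1643 − 839 = 804 px; one third is 268.00 px.
The top-right point is two-thirds across and one-third down within the crop:
x = 1358 + 2 × 1704.67 ≈ 4767; y = 839 + 1 × 268.00 ≈ 1107.

x = 4767 px, y = 1107 px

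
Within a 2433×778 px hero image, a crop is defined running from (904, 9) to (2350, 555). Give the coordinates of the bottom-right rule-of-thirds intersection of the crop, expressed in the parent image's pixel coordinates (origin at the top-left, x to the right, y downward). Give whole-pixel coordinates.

Crop width = 2350 − 904 = 1446 px; one third is 482.00 px.
Crop height = 555 − 9 = 546 px; one third is 182.00 px.
The bottom-right point is two-thirds across and two-thirds down within the crop:
x = 904 + 2 × 482.00 ≈ 1868; y = 9 + 2 × 182.00 ≈ 373.

(1868, 373)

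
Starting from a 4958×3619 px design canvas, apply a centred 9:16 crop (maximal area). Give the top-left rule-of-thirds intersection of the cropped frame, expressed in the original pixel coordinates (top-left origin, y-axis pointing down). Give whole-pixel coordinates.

x = 2140 px, y = 1206 px

4958/3619 > 9/16, so the 9:16 crop keeps the full height 3619 and trims width to 3619 × 9/16 = 2035.69 px.
Left offset = (4958 − 2035.69)/2 = 1461.16 px; top offset = 0.
Top-left is one-third across and one-third down within the crop:
x = 1461.16 + 1 × 2035.69/3 ≈ 2140; y = 0.00 + 1 × 3619.00/3 ≈ 1206.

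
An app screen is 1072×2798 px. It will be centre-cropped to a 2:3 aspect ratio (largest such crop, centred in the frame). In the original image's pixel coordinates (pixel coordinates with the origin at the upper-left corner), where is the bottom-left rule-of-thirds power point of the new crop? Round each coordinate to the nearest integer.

1072/2798 < 2/3, so the 2:3 crop keeps the full width 1072 and trims height to 1072 × 3/2 = 1608.00 px.
Top offset = (2798 − 1608.00)/2 = 595.00 px; left offset = 0.
Bottom-left is one-third across and two-thirds down within the crop:
x = 0.00 + 1 × 1072.00/3 ≈ 357; y = 595.00 + 2 × 1608.00/3 ≈ 1667.

x = 357 px, y = 1667 px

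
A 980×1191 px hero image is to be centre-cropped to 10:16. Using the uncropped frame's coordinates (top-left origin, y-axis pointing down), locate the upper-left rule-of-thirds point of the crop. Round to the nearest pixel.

(366, 397)

980/1191 > 10/16, so the 10:16 crop keeps the full height 1191 and trims width to 1191 × 10/16 = 744.38 px.
Left offset = (980 − 744.38)/2 = 117.81 px; top offset = 0.
Upper-left is one-third across and one-third down within the crop:
x = 117.81 + 1 × 744.38/3 ≈ 366; y = 0.00 + 1 × 1191.00/3 ≈ 397.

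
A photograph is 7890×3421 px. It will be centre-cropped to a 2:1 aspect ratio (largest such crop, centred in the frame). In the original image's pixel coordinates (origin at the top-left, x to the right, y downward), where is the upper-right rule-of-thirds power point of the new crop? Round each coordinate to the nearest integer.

7890/3421 > 2/1, so the 2:1 crop keeps the full height 3421 and trims width to 3421 × 2/1 = 6842.00 px.
Left offset = (7890 − 6842.00)/2 = 524.00 px; top offset = 0.
Upper-right is two-thirds across and one-third down within the crop:
x = 524.00 + 2 × 6842.00/3 ≈ 5085; y = 0.00 + 1 × 3421.00/3 ≈ 1140.

x = 5085 px, y = 1140 px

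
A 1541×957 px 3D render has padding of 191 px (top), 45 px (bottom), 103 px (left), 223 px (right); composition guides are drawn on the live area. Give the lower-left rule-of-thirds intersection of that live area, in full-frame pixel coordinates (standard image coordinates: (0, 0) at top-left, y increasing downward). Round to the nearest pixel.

Content width = 1541 − 103 − 223 = 1215 px; content height = 957 − 191 − 45 = 721 px.
Lower-left is one-third across and two-thirds down within the live area.
x = 103 + 1 × 1215/3 = 103 + 405.00 ≈ 508
y = 191 + 2 × 721/3 = 191 + 480.67 ≈ 672

x = 508 px, y = 672 px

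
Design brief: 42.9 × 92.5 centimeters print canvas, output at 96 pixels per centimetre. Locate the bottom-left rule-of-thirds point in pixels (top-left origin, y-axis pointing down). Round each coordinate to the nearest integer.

x = 1373 px, y = 5920 px

In pixels the canvas is 42.9 × 96 = 4118.4 wide and 92.5 × 96 = 8880 tall.
The bottom-left point is one-third across and two-thirds down:
x = 1 × 4118.4/3 ≈ 1373; y = 2 × 8880/3 ≈ 5920.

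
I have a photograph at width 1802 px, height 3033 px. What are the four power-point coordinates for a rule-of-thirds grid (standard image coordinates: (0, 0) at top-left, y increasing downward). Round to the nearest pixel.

One third of 1802 is 600.67; one third of 3033 is 1011.
Vertical third lines at x = 601 and x = 1201; horizontal third lines at y = 1011 and y = 2022.

(601, 1011), (1201, 1011), (601, 2022), (1201, 2022)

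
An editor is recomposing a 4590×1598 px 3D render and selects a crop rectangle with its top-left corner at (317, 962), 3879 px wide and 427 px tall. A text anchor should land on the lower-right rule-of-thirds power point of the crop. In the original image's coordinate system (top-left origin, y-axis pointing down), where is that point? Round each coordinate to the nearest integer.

x = 2903 px, y = 1247 px

One third of the crop width 3879 is 1293.00 px.
One third of the crop height 427 is 142.33 px.
The lower-right point is two-thirds across and two-thirds down within the crop:
x = 317 + 2 × 1293.00 ≈ 2903; y = 962 + 2 × 142.33 ≈ 1247.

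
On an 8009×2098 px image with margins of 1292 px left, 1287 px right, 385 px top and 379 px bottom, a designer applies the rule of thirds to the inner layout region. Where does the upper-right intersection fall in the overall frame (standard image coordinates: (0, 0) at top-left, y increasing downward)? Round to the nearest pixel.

x = 4912 px, y = 830 px

Content width = 8009 − 1292 − 1287 = 5430 px; content height = 2098 − 385 − 379 = 1334 px.
Upper-right is two-thirds across and one-third down within the inner layout region.
x = 1292 + 2 × 5430/3 = 1292 + 3620.00 ≈ 4912
y = 385 + 1 × 1334/3 = 385 + 444.67 ≈ 830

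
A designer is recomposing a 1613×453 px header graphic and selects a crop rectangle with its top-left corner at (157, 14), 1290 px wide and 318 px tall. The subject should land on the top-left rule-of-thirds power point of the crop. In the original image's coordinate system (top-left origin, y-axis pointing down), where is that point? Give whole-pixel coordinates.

One third of the crop width 1290 is 430.00 px.
One third of the crop height 318 is 106.00 px.
The top-left point is one-third across and one-third down within the crop:
x = 157 + 1 × 430.00 ≈ 587; y = 14 + 1 × 106.00 ≈ 120.

(587, 120)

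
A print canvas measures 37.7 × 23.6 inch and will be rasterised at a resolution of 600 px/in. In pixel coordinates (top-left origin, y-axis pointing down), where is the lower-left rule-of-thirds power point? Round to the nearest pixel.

In pixels the canvas is 37.7 × 600 = 22620 wide and 23.6 × 600 = 14160 tall.
The lower-left point is one-third across and two-thirds down:
x = 1 × 22620/3 ≈ 7540; y = 2 × 14160/3 ≈ 9440.

(7540, 9440)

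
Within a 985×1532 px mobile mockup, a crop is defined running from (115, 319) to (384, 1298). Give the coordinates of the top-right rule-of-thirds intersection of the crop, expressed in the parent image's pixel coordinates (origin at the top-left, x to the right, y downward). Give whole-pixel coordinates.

Crop width = 384 − 115 = 269 px; one third is 89.67 px.
Crop height = 1298 − 319 = 979 px; one third is 326.33 px.
The top-right point is two-thirds across and one-third down within the crop:
x = 115 + 2 × 89.67 ≈ 294; y = 319 + 1 × 326.33 ≈ 645.

(294, 645)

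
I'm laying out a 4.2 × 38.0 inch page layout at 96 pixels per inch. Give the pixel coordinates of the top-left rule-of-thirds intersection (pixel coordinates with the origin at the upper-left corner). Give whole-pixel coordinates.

In pixels the canvas is 4.2 × 96 = 403.2 wide and 38.0 × 96 = 3648 tall.
The top-left point is one-third across and one-third down:
x = 1 × 403.2/3 ≈ 134; y = 1 × 3648/3 ≈ 1216.

(134, 1216)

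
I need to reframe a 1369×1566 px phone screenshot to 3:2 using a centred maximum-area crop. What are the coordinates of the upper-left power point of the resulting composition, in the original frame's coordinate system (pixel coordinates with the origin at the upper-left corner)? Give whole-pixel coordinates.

1369/1566 < 3/2, so the 3:2 crop keeps the full width 1369 and trims height to 1369 × 2/3 = 912.67 px.
Top offset = (1566 − 912.67)/2 = 326.67 px; left offset = 0.
Upper-left is one-third across and one-third down within the crop:
x = 0.00 + 1 × 1369.00/3 ≈ 456; y = 326.67 + 1 × 912.67/3 ≈ 631.

(456, 631)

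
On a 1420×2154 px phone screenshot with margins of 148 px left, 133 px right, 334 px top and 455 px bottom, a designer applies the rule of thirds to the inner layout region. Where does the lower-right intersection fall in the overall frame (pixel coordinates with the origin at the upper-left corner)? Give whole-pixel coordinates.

(907, 1244)

Content width = 1420 − 148 − 133 = 1139 px; content height = 2154 − 334 − 455 = 1365 px.
Lower-right is two-thirds across and two-thirds down within the inner layout region.
x = 148 + 2 × 1139/3 = 148 + 759.33 ≈ 907
y = 334 + 2 × 1365/3 = 334 + 910.00 ≈ 1244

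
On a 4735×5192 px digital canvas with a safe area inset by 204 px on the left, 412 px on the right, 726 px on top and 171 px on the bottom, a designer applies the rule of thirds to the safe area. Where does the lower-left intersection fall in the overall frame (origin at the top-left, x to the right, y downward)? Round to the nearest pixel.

Content width = 4735 − 204 − 412 = 4119 px; content height = 5192 − 726 − 171 = 4295 px.
Lower-left is one-third across and two-thirds down within the safe area.
x = 204 + 1 × 4119/3 = 204 + 1373.00 ≈ 1577
y = 726 + 2 × 4295/3 = 726 + 2863.33 ≈ 3589

(1577, 3589)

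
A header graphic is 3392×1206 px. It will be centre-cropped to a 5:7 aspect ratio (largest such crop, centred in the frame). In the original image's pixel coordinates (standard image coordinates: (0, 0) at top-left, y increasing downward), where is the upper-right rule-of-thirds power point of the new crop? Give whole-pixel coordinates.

3392/1206 > 5/7, so the 5:7 crop keeps the full height 1206 and trims width to 1206 × 5/7 = 861.43 px.
Left offset = (3392 − 861.43)/2 = 1265.29 px; top offset = 0.
Upper-right is two-thirds across and one-third down within the crop:
x = 1265.29 + 2 × 861.43/3 ≈ 1840; y = 0.00 + 1 × 1206.00/3 ≈ 402.

(1840, 402)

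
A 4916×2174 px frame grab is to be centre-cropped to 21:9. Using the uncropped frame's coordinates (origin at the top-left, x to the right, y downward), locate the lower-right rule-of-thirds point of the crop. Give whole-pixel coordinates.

4916/2174 < 21/9, so the 21:9 crop keeps the full width 4916 and trims height to 4916 × 9/21 = 2106.86 px.
Top offset = (2174 − 2106.86)/2 = 33.57 px; left offset = 0.
Lower-right is two-thirds across and two-thirds down within the crop:
x = 0.00 + 2 × 4916.00/3 ≈ 3277; y = 33.57 + 2 × 2106.86/3 ≈ 1438.

x = 3277 px, y = 1438 px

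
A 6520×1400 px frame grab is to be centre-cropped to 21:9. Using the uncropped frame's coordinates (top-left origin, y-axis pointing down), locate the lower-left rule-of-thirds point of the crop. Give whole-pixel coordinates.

6520/1400 > 21/9, so the 21:9 crop keeps the full height 1400 and trims width to 1400 × 21/9 = 3266.67 px.
Left offset = (6520 − 3266.67)/2 = 1626.67 px; top offset = 0.
Lower-left is one-third across and two-thirds down within the crop:
x = 1626.67 + 1 × 3266.67/3 ≈ 2716; y = 0.00 + 2 × 1400.00/3 ≈ 933.

x = 2716 px, y = 933 px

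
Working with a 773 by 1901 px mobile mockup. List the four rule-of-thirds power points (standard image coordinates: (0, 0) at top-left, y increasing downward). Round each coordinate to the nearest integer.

One third of 773 is 257.67; one third of 1901 is 633.67.
Vertical third lines at x = 258 and x = 515; horizontal third lines at y = 634 and y = 1267.

(258, 634), (515, 634), (258, 1267), (515, 1267)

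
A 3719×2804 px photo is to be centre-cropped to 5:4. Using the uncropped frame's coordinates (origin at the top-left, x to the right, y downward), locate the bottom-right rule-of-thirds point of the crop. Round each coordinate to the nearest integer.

x = 2444 px, y = 1869 px

3719/2804 > 5/4, so the 5:4 crop keeps the full height 2804 and trims width to 2804 × 5/4 = 3505.00 px.
Left offset = (3719 − 3505.00)/2 = 107.00 px; top offset = 0.
Bottom-right is two-thirds across and two-thirds down within the crop:
x = 107.00 + 2 × 3505.00/3 ≈ 2444; y = 0.00 + 2 × 2804.00/3 ≈ 1869.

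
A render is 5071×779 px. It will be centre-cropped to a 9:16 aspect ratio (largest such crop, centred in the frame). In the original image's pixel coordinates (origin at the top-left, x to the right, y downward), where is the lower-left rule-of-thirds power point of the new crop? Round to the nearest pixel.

5071/779 > 9/16, so the 9:16 crop keeps the full height 779 and trims width to 779 × 9/16 = 438.19 px.
Left offset = (5071 − 438.19)/2 = 2316.41 px; top offset = 0.
Lower-left is one-third across and two-thirds down within the crop:
x = 2316.41 + 1 × 438.19/3 ≈ 2462; y = 0.00 + 2 × 779.00/3 ≈ 519.

(2462, 519)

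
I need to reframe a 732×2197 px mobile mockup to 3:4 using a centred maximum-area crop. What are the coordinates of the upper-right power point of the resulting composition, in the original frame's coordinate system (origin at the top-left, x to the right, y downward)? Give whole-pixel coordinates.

x = 488 px, y = 936 px

732/2197 < 3/4, so the 3:4 crop keeps the full width 732 and trims height to 732 × 4/3 = 976.00 px.
Top offset = (2197 − 976.00)/2 = 610.50 px; left offset = 0.
Upper-right is two-thirds across and one-third down within the crop:
x = 0.00 + 2 × 732.00/3 ≈ 488; y = 610.50 + 1 × 976.00/3 ≈ 936.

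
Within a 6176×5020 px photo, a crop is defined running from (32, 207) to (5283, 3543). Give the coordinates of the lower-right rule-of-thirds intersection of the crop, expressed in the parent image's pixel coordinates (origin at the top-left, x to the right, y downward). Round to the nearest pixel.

Crop width = 5283 − 32 = 5251 px; one third is 1750.33 px.
Crop height = 3543 − 207 = 3336 px; one third is 1112.00 px.
The lower-right point is two-thirds across and two-thirds down within the crop:
x = 32 + 2 × 1750.33 ≈ 3533; y = 207 + 2 × 1112.00 ≈ 2431.

x = 3533 px, y = 2431 px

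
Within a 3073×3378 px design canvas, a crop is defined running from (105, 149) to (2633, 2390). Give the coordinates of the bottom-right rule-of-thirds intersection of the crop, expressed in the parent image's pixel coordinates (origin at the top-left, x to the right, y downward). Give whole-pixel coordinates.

x = 1790 px, y = 1643 px

Crop width = 2633 − 105 = 2528 px; one third is 842.67 px.
Crop height = 2390 − 149 = 2241 px; one third is 747.00 px.
The bottom-right point is two-thirds across and two-thirds down within the crop:
x = 105 + 2 × 842.67 ≈ 1790; y = 149 + 2 × 747.00 ≈ 1643.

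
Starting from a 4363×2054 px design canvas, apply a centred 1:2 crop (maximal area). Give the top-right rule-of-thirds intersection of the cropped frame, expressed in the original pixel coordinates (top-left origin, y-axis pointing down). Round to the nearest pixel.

4363/2054 > 1/2, so the 1:2 crop keeps the full height 2054 and trims width to 2054 × 1/2 = 1027.00 px.
Left offset = (4363 − 1027.00)/2 = 1668.00 px; top offset = 0.
Top-right is two-thirds across and one-third down within the crop:
x = 1668.00 + 2 × 1027.00/3 ≈ 2353; y = 0.00 + 1 × 2054.00/3 ≈ 685.

(2353, 685)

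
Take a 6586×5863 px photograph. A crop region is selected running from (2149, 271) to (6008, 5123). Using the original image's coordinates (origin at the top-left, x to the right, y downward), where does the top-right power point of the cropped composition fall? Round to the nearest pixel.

(4722, 1888)

Crop width = 6008 − 2149 = 3859 px; one third is 1286.33 px.
Crop height = 5123 − 271 = 4852 px; one third is 1617.33 px.
The top-right point is two-thirds across and one-third down within the crop:
x = 2149 + 2 × 1286.33 ≈ 4722; y = 271 + 1 × 1617.33 ≈ 1888.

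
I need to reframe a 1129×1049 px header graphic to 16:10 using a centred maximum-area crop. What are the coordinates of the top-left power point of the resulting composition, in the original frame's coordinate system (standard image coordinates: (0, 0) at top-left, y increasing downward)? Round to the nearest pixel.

(376, 407)

1129/1049 < 16/10, so the 16:10 crop keeps the full width 1129 and trims height to 1129 × 10/16 = 705.62 px.
Top offset = (1049 − 705.62)/2 = 171.69 px; left offset = 0.
Top-left is one-third across and one-third down within the crop:
x = 0.00 + 1 × 1129.00/3 ≈ 376; y = 171.69 + 1 × 705.62/3 ≈ 407.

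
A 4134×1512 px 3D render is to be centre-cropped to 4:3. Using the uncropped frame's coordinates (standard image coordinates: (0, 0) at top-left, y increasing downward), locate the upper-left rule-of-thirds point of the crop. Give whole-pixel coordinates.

4134/1512 > 4/3, so the 4:3 crop keeps the full height 1512 and trims width to 1512 × 4/3 = 2016.00 px.
Left offset = (4134 − 2016.00)/2 = 1059.00 px; top offset = 0.
Upper-left is one-third across and one-third down within the crop:
x = 1059.00 + 1 × 2016.00/3 ≈ 1731; y = 0.00 + 1 × 1512.00/3 ≈ 504.

(1731, 504)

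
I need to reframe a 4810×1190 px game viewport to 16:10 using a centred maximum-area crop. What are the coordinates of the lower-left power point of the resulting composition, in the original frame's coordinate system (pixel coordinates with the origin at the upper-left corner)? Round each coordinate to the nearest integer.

(2088, 793)

4810/1190 > 16/10, so the 16:10 crop keeps the full height 1190 and trims width to 1190 × 16/10 = 1904.00 px.
Left offset = (4810 − 1904.00)/2 = 1453.00 px; top offset = 0.
Lower-left is one-third across and two-thirds down within the crop:
x = 1453.00 + 1 × 1904.00/3 ≈ 2088; y = 0.00 + 2 × 1190.00/3 ≈ 793.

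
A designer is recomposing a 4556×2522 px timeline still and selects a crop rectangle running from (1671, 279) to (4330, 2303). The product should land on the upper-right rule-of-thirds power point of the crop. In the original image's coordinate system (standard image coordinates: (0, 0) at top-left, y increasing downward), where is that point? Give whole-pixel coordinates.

Crop width = 4330 − 1671 = 2659 px; one third is 886.33 px.
Crop height = 2303 − 279 = 2024 px; one third is 674.67 px.
The upper-right point is two-thirds across and one-third down within the crop:
x = 1671 + 2 × 886.33 ≈ 3444; y = 279 + 1 × 674.67 ≈ 954.

x = 3444 px, y = 954 px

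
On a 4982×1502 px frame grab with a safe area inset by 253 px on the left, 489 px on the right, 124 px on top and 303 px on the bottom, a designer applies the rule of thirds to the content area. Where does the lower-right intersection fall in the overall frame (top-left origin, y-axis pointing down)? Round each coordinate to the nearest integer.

Content width = 4982 − 253 − 489 = 4240 px; content height = 1502 − 124 − 303 = 1075 px.
Lower-right is two-thirds across and two-thirds down within the content area.
x = 253 + 2 × 4240/3 = 253 + 2826.67 ≈ 3080
y = 124 + 2 × 1075/3 = 124 + 716.67 ≈ 841

(3080, 841)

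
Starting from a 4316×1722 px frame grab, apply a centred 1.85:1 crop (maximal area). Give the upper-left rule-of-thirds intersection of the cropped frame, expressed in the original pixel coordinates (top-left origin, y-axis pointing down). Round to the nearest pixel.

4316/1722 > 1.85/1, so the 1.85:1 crop keeps the full height 1722 and trims width to 1722 × 1.85/1 = 3185.70 px.
Left offset = (4316 − 3185.70)/2 = 565.15 px; top offset = 0.
Upper-left is one-third across and one-third down within the crop:
x = 565.15 + 1 × 3185.70/3 ≈ 1627; y = 0.00 + 1 × 1722.00/3 ≈ 574.

(1627, 574)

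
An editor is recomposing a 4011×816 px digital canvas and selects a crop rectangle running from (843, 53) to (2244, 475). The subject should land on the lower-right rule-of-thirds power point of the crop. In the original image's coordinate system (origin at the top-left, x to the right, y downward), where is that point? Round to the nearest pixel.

(1777, 334)

Crop width = 2244 − 843 = 1401 px; one third is 467.00 px.
Crop height = 475 − 53 = 422 px; one third is 140.67 px.
The lower-right point is two-thirds across and two-thirds down within the crop:
x = 843 + 2 × 467.00 ≈ 1777; y = 53 + 2 × 140.67 ≈ 334.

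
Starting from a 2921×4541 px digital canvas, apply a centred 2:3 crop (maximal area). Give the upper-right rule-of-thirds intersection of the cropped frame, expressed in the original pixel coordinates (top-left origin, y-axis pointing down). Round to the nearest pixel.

2921/4541 < 2/3, so the 2:3 crop keeps the full width 2921 and trims height to 2921 × 3/2 = 4381.50 px.
Top offset = (4541 − 4381.50)/2 = 79.75 px; left offset = 0.
Upper-right is two-thirds across and one-third down within the crop:
x = 0.00 + 2 × 2921.00/3 ≈ 1947; y = 79.75 + 1 × 4381.50/3 ≈ 1540.

x = 1947 px, y = 1540 px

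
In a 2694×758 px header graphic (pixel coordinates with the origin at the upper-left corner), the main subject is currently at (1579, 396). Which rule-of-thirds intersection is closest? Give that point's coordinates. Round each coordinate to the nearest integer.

x = 1796 px, y = 505 px

Third lines: x ∈ {898, 1796}, y ∈ {253, 505}.
1579 is closer to x = 1796; 396 is closer to y = 505.
So the nearest intersection is the lower-right power point.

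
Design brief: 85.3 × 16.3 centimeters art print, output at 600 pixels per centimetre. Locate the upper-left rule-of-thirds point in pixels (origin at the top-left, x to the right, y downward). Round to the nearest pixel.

In pixels the canvas is 85.3 × 600 = 51180 wide and 16.3 × 600 = 9780 tall.
The upper-left point is one-third across and one-third down:
x = 1 × 51180/3 ≈ 17060; y = 1 × 9780/3 ≈ 3260.

x = 17060 px, y = 3260 px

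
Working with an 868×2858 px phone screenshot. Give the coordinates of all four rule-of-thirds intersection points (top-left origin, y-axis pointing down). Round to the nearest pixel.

(289, 953), (579, 953), (289, 1905), (579, 1905)

One third of 868 is 289.33; one third of 2858 is 952.67.
Vertical third lines at x = 289 and x = 579; horizontal third lines at y = 953 and y = 1905.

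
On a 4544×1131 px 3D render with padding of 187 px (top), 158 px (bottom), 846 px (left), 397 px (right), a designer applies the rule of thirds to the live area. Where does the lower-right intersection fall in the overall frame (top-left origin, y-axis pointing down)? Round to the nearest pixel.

(3047, 711)

Content width = 4544 − 846 − 397 = 3301 px; content height = 1131 − 187 − 158 = 786 px.
Lower-right is two-thirds across and two-thirds down within the live area.
x = 846 + 2 × 3301/3 = 846 + 2200.67 ≈ 3047
y = 187 + 2 × 786/3 = 187 + 524.00 ≈ 711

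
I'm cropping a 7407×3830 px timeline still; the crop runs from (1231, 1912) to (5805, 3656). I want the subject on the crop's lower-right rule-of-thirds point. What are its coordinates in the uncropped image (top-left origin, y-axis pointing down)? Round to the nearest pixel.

Crop width = 5805 − 1231 = 4574 px; one third is 1524.67 px.
Crop height = 3656 − 1912 = 1744 px; one third is 581.33 px.
The lower-right point is two-thirds across and two-thirds down within the crop:
x = 1231 + 2 × 1524.67 ≈ 4280; y = 1912 + 2 × 581.33 ≈ 3075.

(4280, 3075)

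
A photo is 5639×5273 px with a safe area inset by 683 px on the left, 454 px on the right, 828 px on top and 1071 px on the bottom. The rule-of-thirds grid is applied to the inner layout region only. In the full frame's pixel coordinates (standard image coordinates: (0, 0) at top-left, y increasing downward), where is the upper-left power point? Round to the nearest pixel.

(2184, 1953)

Content width = 5639 − 683 − 454 = 4502 px; content height = 5273 − 828 − 1071 = 3374 px.
Upper-left is one-third across and one-third down within the inner layout region.
x = 683 + 1 × 4502/3 = 683 + 1500.67 ≈ 2184
y = 828 + 1 × 3374/3 = 828 + 1124.67 ≈ 1953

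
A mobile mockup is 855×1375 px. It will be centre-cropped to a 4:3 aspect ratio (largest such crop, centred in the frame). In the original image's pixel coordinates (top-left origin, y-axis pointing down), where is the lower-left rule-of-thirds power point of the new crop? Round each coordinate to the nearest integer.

855/1375 < 4/3, so the 4:3 crop keeps the full width 855 and trims height to 855 × 3/4 = 641.25 px.
Top offset = (1375 − 641.25)/2 = 366.88 px; left offset = 0.
Lower-left is one-third across and two-thirds down within the crop:
x = 0.00 + 1 × 855.00/3 ≈ 285; y = 366.88 + 2 × 641.25/3 ≈ 794.

x = 285 px, y = 794 px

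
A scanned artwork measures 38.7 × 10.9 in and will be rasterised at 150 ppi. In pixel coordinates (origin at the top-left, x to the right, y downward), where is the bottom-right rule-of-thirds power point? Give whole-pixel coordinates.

(3870, 1090)

In pixels the canvas is 38.7 × 150 = 5805 wide and 10.9 × 150 = 1635 tall.
The bottom-right point is two-thirds across and two-thirds down:
x = 2 × 5805/3 ≈ 3870; y = 2 × 1635/3 ≈ 1090.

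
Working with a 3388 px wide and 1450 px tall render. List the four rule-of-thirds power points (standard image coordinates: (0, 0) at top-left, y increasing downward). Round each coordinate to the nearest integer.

One third of 3388 is 1129.33; one third of 1450 is 483.33.
Vertical third lines at x = 1129 and x = 2259; horizontal third lines at y = 483 and y = 967.

(1129, 483), (2259, 483), (1129, 967), (2259, 967)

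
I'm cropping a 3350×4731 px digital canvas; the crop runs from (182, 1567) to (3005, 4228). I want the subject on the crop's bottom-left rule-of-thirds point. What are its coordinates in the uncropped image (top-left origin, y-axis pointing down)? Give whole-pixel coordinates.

Crop width = 3005 − 182 = 2823 px; one third is 941.00 px.
Crop height = 4228 − 1567 = 2661 px; one third is 887.00 px.
The bottom-left point is one-third across and two-thirds down within the crop:
x = 182 + 1 × 941.00 ≈ 1123; y = 1567 + 2 × 887.00 ≈ 3341.

x = 1123 px, y = 3341 px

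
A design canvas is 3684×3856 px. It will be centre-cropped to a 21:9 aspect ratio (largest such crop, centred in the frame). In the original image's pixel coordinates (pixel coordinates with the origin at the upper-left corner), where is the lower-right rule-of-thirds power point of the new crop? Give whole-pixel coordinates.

3684/3856 < 21/9, so the 21:9 crop keeps the full width 3684 and trims height to 3684 × 9/21 = 1578.86 px.
Top offset = (3856 − 1578.86)/2 = 1138.57 px; left offset = 0.
Lower-right is two-thirds across and two-thirds down within the crop:
x = 0.00 + 2 × 3684.00/3 ≈ 2456; y = 1138.57 + 2 × 1578.86/3 ≈ 2191.

x = 2456 px, y = 2191 px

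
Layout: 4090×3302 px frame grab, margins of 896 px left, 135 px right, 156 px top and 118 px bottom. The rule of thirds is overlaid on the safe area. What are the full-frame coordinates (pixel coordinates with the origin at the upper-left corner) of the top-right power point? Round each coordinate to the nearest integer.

x = 2935 px, y = 1165 px

Content width = 4090 − 896 − 135 = 3059 px; content height = 3302 − 156 − 118 = 3028 px.
Top-right is two-thirds across and one-third down within the safe area.
x = 896 + 2 × 3059/3 = 896 + 2039.33 ≈ 2935
y = 156 + 1 × 3028/3 = 156 + 1009.33 ≈ 1165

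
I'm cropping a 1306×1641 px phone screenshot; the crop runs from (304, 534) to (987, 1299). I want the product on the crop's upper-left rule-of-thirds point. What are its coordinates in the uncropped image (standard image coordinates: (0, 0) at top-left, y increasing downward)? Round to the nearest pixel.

Crop width = 987 − 304 = 683 px; one third is 227.67 px.
Crop height = 1299 − 534 = 765 px; one third is 255.00 px.
The upper-left point is one-third across and one-third down within the crop:
x = 304 + 1 × 227.67 ≈ 532; y = 534 + 1 × 255.00 ≈ 789.

(532, 789)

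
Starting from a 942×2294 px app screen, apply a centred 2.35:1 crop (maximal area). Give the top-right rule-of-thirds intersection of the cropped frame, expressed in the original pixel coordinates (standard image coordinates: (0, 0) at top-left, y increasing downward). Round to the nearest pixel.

942/2294 < 2.35/1, so the 2.35:1 crop keeps the full width 942 and trims height to 942 × 1/2.35 = 400.85 px.
Top offset = (2294 − 400.85)/2 = 946.57 px; left offset = 0.
Top-right is two-thirds across and one-third down within the crop:
x = 0.00 + 2 × 942.00/3 ≈ 628; y = 946.57 + 1 × 400.85/3 ≈ 1080.

x = 628 px, y = 1080 px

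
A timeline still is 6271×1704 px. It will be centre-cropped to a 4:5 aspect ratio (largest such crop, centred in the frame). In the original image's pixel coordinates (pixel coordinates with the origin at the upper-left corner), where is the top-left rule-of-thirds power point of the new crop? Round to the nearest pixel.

x = 2908 px, y = 568 px

6271/1704 > 4/5, so the 4:5 crop keeps the full height 1704 and trims width to 1704 × 4/5 = 1363.20 px.
Left offset = (6271 − 1363.20)/2 = 2453.90 px; top offset = 0.
Top-left is one-third across and one-third down within the crop:
x = 2453.90 + 1 × 1363.20/3 ≈ 2908; y = 0.00 + 1 × 1704.00/3 ≈ 568.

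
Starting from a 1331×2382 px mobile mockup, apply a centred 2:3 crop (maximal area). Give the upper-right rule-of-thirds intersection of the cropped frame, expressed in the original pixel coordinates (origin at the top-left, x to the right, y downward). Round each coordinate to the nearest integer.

x = 887 px, y = 858 px

1331/2382 < 2/3, so the 2:3 crop keeps the full width 1331 and trims height to 1331 × 3/2 = 1996.50 px.
Top offset = (2382 − 1996.50)/2 = 192.75 px; left offset = 0.
Upper-right is two-thirds across and one-third down within the crop:
x = 0.00 + 2 × 1331.00/3 ≈ 887; y = 192.75 + 1 × 1996.50/3 ≈ 858.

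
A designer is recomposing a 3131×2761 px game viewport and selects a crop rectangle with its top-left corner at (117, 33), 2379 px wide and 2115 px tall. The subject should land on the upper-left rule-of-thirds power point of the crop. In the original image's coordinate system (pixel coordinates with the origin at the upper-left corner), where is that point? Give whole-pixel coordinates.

(910, 738)

One third of the crop width 2379 is 793.00 px.
One third of the crop height 2115 is 705.00 px.
The upper-left point is one-third across and one-third down within the crop:
x = 117 + 1 × 793.00 ≈ 910; y = 33 + 1 × 705.00 ≈ 738.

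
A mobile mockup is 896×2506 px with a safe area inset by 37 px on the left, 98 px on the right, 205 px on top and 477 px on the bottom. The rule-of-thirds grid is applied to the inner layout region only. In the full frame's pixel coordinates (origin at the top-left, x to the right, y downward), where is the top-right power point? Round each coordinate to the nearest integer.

(544, 813)

Content width = 896 − 37 − 98 = 761 px; content height = 2506 − 205 − 477 = 1824 px.
Top-right is two-thirds across and one-third down within the inner layout region.
x = 37 + 2 × 761/3 = 37 + 507.33 ≈ 544
y = 205 + 1 × 1824/3 = 205 + 608.00 ≈ 813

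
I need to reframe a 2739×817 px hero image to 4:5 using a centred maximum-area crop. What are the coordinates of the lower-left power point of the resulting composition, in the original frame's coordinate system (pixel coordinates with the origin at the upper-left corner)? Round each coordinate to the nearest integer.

2739/817 > 4/5, so the 4:5 crop keeps the full height 817 and trims width to 817 × 4/5 = 653.60 px.
Left offset = (2739 − 653.60)/2 = 1042.70 px; top offset = 0.
Lower-left is one-third across and two-thirds down within the crop:
x = 1042.70 + 1 × 653.60/3 ≈ 1261; y = 0.00 + 2 × 817.00/3 ≈ 545.

x = 1261 px, y = 545 px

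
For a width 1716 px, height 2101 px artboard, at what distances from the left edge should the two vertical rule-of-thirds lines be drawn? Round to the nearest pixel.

572 px and 1144 px

1716 / 3 = 572, so the vertical lines sit at one and two thirds of 1716.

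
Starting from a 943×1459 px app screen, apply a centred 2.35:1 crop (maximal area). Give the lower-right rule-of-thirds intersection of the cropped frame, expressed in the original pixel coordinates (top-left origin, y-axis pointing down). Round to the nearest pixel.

(629, 796)

943/1459 < 2.35/1, so the 2.35:1 crop keeps the full width 943 and trims height to 943 × 1/2.35 = 401.28 px.
Top offset = (1459 − 401.28)/2 = 528.86 px; left offset = 0.
Lower-right is two-thirds across and two-thirds down within the crop:
x = 0.00 + 2 × 943.00/3 ≈ 629; y = 528.86 + 2 × 401.28/3 ≈ 796.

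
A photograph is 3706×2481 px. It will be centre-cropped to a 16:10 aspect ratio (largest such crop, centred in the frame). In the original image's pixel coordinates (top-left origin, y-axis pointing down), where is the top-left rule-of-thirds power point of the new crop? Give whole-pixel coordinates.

3706/2481 < 16/10, so the 16:10 crop keeps the full width 3706 and trims height to 3706 × 10/16 = 2316.25 px.
Top offset = (2481 − 2316.25)/2 = 82.38 px; left offset = 0.
Top-left is one-third across and one-third down within the crop:
x = 0.00 + 1 × 3706.00/3 ≈ 1235; y = 82.38 + 1 × 2316.25/3 ≈ 854.

x = 1235 px, y = 854 px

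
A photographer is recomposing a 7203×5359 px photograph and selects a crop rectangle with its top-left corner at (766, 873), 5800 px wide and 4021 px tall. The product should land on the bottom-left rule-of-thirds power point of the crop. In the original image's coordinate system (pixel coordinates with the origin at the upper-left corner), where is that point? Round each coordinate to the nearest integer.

One third of the crop width 5800 is 1933.33 px.
One third of the crop height 4021 is 1340.33 px.
The bottom-left point is one-third across and two-thirds down within the crop:
x = 766 + 1 × 1933.33 ≈ 2699; y = 873 + 2 × 1340.33 ≈ 3554.

(2699, 3554)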